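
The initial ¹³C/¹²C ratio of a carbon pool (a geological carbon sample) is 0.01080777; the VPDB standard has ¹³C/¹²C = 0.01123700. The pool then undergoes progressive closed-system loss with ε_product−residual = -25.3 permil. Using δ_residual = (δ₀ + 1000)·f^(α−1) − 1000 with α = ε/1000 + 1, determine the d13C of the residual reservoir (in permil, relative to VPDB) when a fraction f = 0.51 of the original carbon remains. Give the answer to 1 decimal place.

-21.7 permil

δ₀ = (0.01080777/0.01123700 − 1)×1000 = (0.961802 − 1)×1000 = -38.198 permil
α − 1 = ε/1000 = -0.0253
f^(α−1) = 0.51^(-0.0253) = 1.017182
δ_res = (-38.198 + 1000) × 1.017182 − 1000 = 978.327 − 1000 = -21.67 permil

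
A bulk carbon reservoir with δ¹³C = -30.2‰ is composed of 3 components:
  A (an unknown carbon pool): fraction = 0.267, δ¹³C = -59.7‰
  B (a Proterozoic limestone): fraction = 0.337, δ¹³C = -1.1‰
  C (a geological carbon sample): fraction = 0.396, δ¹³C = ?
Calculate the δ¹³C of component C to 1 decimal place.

Isotope mass balance: δ_bulk = Σ fᵢ·δᵢ.
-30.2 = 0.267×(-59.7) + 0.337×(-1.1) + 0.396×δ_C
0.396·δ_C = -30.2 − (-16.311) = -13.889
δ_C = -13.889 / 0.396 = -35.07‰

-35.1‰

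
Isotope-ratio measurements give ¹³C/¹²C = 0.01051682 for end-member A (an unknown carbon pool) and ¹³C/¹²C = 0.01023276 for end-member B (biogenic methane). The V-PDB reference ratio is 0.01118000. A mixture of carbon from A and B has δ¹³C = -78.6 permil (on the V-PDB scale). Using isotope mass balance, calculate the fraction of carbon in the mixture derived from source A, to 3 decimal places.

0.241

δ_A = (0.01051682/0.01118000 − 1)×1000 = (0.940682 − 1)×1000 = -59.318 permil
δ_B = (0.01023276/0.01118000 − 1)×1000 = (0.915274 − 1)×1000 = -84.726 permil
f_A = (δ_mix − δ_B)/(δ_A − δ_B) = (-78.6 − (-84.726))/(-59.318 − (-84.726))
f_A = 6.126 / 25.408 = 0.2411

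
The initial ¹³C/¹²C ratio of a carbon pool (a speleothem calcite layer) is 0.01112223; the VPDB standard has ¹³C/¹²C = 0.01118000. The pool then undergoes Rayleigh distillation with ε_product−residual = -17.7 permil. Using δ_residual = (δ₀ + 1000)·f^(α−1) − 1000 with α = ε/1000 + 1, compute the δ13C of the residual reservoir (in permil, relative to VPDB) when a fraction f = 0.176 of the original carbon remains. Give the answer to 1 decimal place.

δ₀ = (0.01112223/0.01118000 − 1)×1000 = (0.994833 − 1)×1000 = -5.167 permil
α − 1 = ε/1000 = -0.0177
f^(α−1) = 0.176^(-0.0177) = 1.031227
δ_res = (-5.167 + 1000) × 1.031227 − 1000 = 1025.899 − 1000 = 25.90 permil

25.9 permil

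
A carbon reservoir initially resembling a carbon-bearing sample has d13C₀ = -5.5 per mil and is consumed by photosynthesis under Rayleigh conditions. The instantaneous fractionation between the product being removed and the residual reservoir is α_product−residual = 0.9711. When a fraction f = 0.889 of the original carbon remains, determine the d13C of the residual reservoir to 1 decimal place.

-2.1 per mil

Rayleigh residual: δ_res = (δ₀ + 1000)·f^(α−1) − 1000
α − 1 = -0.02890
f^(α−1) = 0.889^(-0.02890) = 1.003406
δ_res = (-5.5 + 1000) × 1.003406 − 1000 = 997.887 − 1000 = -2.11 per mil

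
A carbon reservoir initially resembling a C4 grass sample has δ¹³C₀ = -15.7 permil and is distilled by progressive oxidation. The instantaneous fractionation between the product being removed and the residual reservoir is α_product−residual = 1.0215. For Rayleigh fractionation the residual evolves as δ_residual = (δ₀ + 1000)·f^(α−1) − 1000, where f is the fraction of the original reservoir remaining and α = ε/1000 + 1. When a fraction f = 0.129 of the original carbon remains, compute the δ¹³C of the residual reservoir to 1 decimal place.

Rayleigh residual: δ_res = (δ₀ + 1000)·f^(α−1) − 1000
α − 1 = 0.02150
f^(α−1) = 0.129^(0.02150) = 0.956925
δ_res = (-15.7 + 1000) × 0.956925 − 1000 = 941.901 − 1000 = -58.10 permil

-58.1 permil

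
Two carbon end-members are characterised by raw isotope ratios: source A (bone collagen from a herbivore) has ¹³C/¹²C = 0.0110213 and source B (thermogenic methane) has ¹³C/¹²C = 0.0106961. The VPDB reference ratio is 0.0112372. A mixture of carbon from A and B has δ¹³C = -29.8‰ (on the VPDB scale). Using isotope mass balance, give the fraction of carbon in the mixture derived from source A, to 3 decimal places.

0.634

δ_A = (0.0110213/0.0112372 − 1)×1000 = (0.980787 − 1)×1000 = -19.213‰
δ_B = (0.0106961/0.0112372 − 1)×1000 = (0.951847 − 1)×1000 = -48.153‰
f_A = (δ_mix − δ_B)/(δ_A − δ_B) = (-29.8 − (-48.153))/(-19.213 − (-48.153))
f_A = 18.353 / 28.940 = 0.6342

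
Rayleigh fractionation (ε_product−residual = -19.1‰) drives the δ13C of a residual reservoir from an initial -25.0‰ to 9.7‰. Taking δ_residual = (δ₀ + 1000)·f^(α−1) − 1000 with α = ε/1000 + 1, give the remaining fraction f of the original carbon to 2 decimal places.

α − 1 = ε/1000 = -0.0191
(δ_res + 1000)/(δ₀ + 1000) = (9.7 + 1000)/(-25.0 + 1000) = 1009.7/975.0 = 1.035590
f = 1.035590^(1/-0.0191) = exp(ln(1.035590)/-0.0191) = exp(0.03497/-0.0191)
f = exp(-1.8309) = 0.1603

0.16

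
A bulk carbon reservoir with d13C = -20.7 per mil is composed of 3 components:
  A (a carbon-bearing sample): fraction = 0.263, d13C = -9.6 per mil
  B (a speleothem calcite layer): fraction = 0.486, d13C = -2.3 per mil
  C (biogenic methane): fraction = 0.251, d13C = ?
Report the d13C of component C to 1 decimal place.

Isotope mass balance: δ_bulk = Σ fᵢ·δᵢ.
-20.7 = 0.263×(-9.6) + 0.486×(-2.3) + 0.251×δ_C
0.251·δ_C = -20.7 − (-3.643) = -17.057
δ_C = -17.057 / 0.251 = -67.96 per mil

-68.0 per mil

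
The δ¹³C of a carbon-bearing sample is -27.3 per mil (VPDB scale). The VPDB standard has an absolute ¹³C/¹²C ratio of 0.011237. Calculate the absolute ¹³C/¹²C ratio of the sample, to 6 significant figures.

R_sample = R_standard × (δ¹³C/1000 + 1)
R_sample = 0.011237 × (-27.3/1000 + 1) = 0.011237 × 0.972700
R_sample = 0.0109302

0.0109302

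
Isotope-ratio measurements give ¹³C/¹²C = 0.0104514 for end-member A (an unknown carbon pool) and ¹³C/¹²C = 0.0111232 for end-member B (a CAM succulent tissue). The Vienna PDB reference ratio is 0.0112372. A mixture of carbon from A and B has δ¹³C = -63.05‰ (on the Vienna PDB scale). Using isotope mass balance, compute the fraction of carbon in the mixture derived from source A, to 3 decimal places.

δ_A = (0.0104514/0.0112372 − 1)×1000 = (0.930072 − 1)×1000 = -69.928‰
δ_B = (0.0111232/0.0112372 − 1)×1000 = (0.989855 − 1)×1000 = -10.145‰
f_A = (δ_mix − δ_B)/(δ_A − δ_B) = (-63.05 − (-10.145))/(-69.928 − (-10.145))
f_A = -52.905 / -59.784 = 0.8849

0.885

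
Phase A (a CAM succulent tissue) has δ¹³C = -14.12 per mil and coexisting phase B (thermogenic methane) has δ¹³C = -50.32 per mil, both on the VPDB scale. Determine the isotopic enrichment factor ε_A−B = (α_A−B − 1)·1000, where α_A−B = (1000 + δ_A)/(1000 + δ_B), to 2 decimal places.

38.12 per mil

α_A−B = (1000 + -14.12) / (1000 + -50.32) = 985.88 / 949.68 = 1.038118
ε_A−B = (1.038118 − 1) × 1000 = 38.118 per mil
(The approximation ε ≈ δ_A − δ_B would give 36.20 per mil.)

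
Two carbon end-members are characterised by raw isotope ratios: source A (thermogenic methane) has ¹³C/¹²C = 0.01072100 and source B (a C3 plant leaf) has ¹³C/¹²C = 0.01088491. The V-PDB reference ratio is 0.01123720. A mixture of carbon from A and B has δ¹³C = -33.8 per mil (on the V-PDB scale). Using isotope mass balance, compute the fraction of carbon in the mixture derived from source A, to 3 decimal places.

0.168

δ_A = (0.01072100/0.01123720 − 1)×1000 = (0.954063 − 1)×1000 = -45.937 per mil
δ_B = (0.01088491/0.01123720 − 1)×1000 = (0.968650 − 1)×1000 = -31.350 per mil
f_A = (δ_mix − δ_B)/(δ_A − δ_B) = (-33.8 − (-31.350))/(-45.937 − (-31.350))
f_A = -2.450 / -14.586 = 0.1679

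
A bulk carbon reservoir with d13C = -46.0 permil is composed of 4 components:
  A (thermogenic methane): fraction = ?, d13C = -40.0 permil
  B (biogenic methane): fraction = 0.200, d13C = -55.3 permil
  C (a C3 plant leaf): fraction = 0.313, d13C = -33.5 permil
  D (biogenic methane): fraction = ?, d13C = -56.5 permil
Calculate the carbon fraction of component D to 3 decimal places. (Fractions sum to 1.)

Let f_D and f_A be the unknown fractions; fractions sum to 1 so f_D + f_A = 0.487.
Mass balance: Σ fᵢ·δᵢ = δ_bulk ⇒ f_D·(-56.5) + f_A·(-40.0) = -46.0 − (-21.546) = -24.454
Substitute f_A = 0.487 − f_D:
f_D·(-56.5 − -40.0) = -24.454 − 0.487×(-40.0) = -4.974
f_D = -4.974 / -16.5 = 0.3015

0.301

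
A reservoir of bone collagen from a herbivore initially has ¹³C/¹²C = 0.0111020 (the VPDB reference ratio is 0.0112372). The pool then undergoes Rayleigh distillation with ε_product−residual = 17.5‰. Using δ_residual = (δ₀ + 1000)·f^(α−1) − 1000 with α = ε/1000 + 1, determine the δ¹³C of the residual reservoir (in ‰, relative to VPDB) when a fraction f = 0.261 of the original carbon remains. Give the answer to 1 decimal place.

δ₀ = (0.0111020/0.0112372 − 1)×1000 = (0.987969 − 1)×1000 = -12.031‰
α − 1 = ε/1000 = 0.0175
f^(α−1) = 0.261^(0.0175) = 0.976768
δ_res = (-12.031 + 1000) × 0.976768 − 1000 = 965.016 − 1000 = -34.98‰

-35.0‰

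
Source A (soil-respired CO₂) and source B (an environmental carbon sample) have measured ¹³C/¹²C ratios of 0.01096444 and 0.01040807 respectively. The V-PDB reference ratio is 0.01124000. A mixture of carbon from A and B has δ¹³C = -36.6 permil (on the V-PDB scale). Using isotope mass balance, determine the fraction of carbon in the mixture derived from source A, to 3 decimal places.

δ_A = (0.01096444/0.01124000 − 1)×1000 = (0.975484 − 1)×1000 = -24.516 permil
δ_B = (0.01040807/0.01124000 − 1)×1000 = (0.925985 − 1)×1000 = -74.015 permil
f_A = (δ_mix − δ_B)/(δ_A − δ_B) = (-36.6 − (-74.015))/(-24.516 − (-74.015))
f_A = 37.415 / 49.499 = 0.7559

0.756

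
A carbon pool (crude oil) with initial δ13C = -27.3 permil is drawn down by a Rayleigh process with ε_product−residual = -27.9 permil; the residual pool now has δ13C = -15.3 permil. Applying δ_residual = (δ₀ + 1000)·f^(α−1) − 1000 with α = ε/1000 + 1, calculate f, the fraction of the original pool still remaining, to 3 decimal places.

0.644

α − 1 = ε/1000 = -0.0279
(δ_res + 1000)/(δ₀ + 1000) = (-15.3 + 1000)/(-27.3 + 1000) = 984.7/972.7 = 1.012337
f = 1.012337^(1/-0.0279) = exp(ln(1.012337)/-0.0279) = exp(0.01226/-0.0279)
f = exp(-0.4395) = 0.6444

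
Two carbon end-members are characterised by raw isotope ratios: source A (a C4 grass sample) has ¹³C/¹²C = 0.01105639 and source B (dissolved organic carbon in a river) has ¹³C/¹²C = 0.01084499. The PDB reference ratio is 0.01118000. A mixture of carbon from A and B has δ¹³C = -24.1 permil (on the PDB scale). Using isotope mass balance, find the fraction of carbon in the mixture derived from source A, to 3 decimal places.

0.310

δ_A = (0.01105639/0.01118000 − 1)×1000 = (0.988944 − 1)×1000 = -11.056 permil
δ_B = (0.01084499/0.01118000 − 1)×1000 = (0.970035 − 1)×1000 = -29.965 permil
f_A = (δ_mix − δ_B)/(δ_A − δ_B) = (-24.1 − (-29.965))/(-11.056 − (-29.965))
f_A = 5.865 / 18.909 = 0.3102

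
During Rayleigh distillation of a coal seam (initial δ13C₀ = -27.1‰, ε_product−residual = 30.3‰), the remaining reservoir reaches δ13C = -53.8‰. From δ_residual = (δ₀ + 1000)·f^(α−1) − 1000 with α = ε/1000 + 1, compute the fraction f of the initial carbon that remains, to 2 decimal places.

α − 1 = ε/1000 = 0.0303
(δ_res + 1000)/(δ₀ + 1000) = (-53.8 + 1000)/(-27.1 + 1000) = 946.2/972.9 = 0.972556
f = 0.972556^(1/0.0303) = exp(ln(0.972556)/0.0303) = exp(-0.02783/0.0303)
f = exp(-0.9184) = 0.3992

0.40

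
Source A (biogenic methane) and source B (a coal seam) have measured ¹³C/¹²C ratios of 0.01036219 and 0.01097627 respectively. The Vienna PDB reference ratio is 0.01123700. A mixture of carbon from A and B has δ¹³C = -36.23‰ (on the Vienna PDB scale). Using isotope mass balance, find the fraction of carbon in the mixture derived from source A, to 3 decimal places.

δ_A = (0.01036219/0.01123700 − 1)×1000 = (0.922149 − 1)×1000 = -77.851‰
δ_B = (0.01097627/0.01123700 − 1)×1000 = (0.976797 − 1)×1000 = -23.203‰
f_A = (δ_mix − δ_B)/(δ_A − δ_B) = (-36.23 − (-23.203))/(-77.851 − (-23.203))
f_A = -13.027 / -54.648 = 0.2384

0.238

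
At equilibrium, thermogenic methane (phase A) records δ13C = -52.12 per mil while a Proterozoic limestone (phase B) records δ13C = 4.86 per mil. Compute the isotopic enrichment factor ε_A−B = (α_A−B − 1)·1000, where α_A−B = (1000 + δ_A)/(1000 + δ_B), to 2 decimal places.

-56.70 per mil

α_A−B = (1000 + -52.12) / (1000 + 4.86) = 947.88 / 1004.86 = 0.943296
ε_A−B = (0.943296 − 1) × 1000 = -56.704 per mil
(The approximation ε ≈ δ_A − δ_B would give -56.98 per mil.)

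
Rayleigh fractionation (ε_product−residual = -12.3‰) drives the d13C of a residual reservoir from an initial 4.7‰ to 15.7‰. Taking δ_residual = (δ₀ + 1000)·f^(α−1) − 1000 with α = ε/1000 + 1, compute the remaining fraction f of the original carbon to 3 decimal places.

0.413

α − 1 = ε/1000 = -0.0123
(δ_res + 1000)/(δ₀ + 1000) = (15.7 + 1000)/(4.7 + 1000) = 1015.7/1004.7 = 1.010949
f = 1.010949^(1/-0.0123) = exp(ln(1.010949)/-0.0123) = exp(0.01089/-0.0123)
f = exp(-0.8853) = 0.4126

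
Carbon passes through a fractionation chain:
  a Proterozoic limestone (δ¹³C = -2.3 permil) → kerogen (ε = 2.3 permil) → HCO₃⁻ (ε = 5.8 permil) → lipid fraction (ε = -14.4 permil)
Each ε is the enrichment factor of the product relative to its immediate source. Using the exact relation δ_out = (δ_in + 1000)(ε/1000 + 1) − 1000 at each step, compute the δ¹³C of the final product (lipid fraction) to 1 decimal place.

-8.7 permil

step 1: δ = (-2.30 + 1000)·(2.3/1000 + 1) − 1000 = -0.01 permil
step 2: δ = (-0.01 + 1000)·(5.8/1000 + 1) − 1000 = 5.79 permil
step 3: δ = (5.79 + 1000)·(-14.4/1000 + 1) − 1000 = -8.69 permil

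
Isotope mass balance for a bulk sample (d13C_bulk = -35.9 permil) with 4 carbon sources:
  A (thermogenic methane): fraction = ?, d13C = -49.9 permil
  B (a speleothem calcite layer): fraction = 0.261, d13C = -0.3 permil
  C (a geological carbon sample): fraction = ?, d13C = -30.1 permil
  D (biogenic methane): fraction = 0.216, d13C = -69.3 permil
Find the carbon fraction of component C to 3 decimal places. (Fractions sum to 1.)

Let f_C and f_A be the unknown fractions; fractions sum to 1 so f_C + f_A = 0.523.
Mass balance: Σ fᵢ·δᵢ = δ_bulk ⇒ f_C·(-30.1) + f_A·(-49.9) = -35.9 − (-15.047) = -20.853
Substitute f_A = 0.523 − f_C:
f_C·(-30.1 − -49.9) = -20.853 − 0.523×(-49.9) = 5.245
f_C = 5.245 / 19.8 = 0.2649

0.265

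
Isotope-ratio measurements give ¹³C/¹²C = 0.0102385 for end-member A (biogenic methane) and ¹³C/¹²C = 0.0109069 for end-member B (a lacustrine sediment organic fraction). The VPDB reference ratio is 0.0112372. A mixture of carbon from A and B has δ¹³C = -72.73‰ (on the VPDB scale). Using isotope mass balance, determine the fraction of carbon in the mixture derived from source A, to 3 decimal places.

0.729

δ_A = (0.0102385/0.0112372 − 1)×1000 = (0.911126 − 1)×1000 = -88.874‰
δ_B = (0.0109069/0.0112372 − 1)×1000 = (0.970607 − 1)×1000 = -29.393‰
f_A = (δ_mix − δ_B)/(δ_A − δ_B) = (-72.73 − (-29.393))/(-88.874 − (-29.393))
f_A = -43.337 / -59.481 = 0.7286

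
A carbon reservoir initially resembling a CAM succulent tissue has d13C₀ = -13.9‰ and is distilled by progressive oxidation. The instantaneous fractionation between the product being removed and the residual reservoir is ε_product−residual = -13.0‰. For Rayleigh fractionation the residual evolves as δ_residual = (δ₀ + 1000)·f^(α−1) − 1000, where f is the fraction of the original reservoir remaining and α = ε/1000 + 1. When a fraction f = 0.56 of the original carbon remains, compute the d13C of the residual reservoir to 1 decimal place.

-6.4‰

Rayleigh residual: δ_res = (δ₀ + 1000)·f^(α−1) − 1000
α = ε/1000 + 1 = 0.98700, so α − 1 = -0.01300
f^(α−1) = 0.56^(-0.01300) = 1.007566
δ_res = (-13.9 + 1000) × 1.007566 − 1000 = 993.561 − 1000 = -6.44‰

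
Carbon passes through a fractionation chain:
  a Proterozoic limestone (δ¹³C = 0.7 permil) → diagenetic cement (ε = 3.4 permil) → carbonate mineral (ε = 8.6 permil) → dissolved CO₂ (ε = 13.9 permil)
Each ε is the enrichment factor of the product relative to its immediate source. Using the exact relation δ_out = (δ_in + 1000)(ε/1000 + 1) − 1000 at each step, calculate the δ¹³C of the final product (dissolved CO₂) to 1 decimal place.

26.8 permil

step 1: δ = (0.70 + 1000)·(3.4/1000 + 1) − 1000 = 4.10 permil
step 2: δ = (4.10 + 1000)·(8.6/1000 + 1) − 1000 = 12.74 permil
step 3: δ = (12.74 + 1000)·(13.9/1000 + 1) − 1000 = 26.81 permil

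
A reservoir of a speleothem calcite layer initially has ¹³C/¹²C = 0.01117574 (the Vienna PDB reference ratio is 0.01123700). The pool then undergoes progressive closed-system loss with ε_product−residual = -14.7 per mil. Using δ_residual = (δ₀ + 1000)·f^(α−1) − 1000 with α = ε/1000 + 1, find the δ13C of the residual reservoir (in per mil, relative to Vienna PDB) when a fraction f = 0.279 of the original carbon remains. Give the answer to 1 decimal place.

13.4 per mil

δ₀ = (0.01117574/0.01123700 − 1)×1000 = (0.994548 − 1)×1000 = -5.452 per mil
α − 1 = ε/1000 = -0.0147
f^(α−1) = 0.279^(-0.0147) = 1.018942
δ_res = (-5.452 + 1000) × 1.018942 − 1000 = 1013.387 − 1000 = 13.39 per mil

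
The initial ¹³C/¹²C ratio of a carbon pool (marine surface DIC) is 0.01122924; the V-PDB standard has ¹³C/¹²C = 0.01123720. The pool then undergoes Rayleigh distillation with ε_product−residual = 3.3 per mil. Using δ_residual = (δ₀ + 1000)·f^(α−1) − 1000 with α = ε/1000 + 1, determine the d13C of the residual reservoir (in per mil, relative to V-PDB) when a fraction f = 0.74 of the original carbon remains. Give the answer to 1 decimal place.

-1.7 per mil

δ₀ = (0.01122924/0.01123720 − 1)×1000 = (0.999292 − 1)×1000 = -0.708 per mil
α − 1 = ε/1000 = 0.0033
f^(α−1) = 0.74^(0.0033) = 0.999007
δ_res = (-0.708 + 1000) × 0.999007 − 1000 = 998.299 − 1000 = -1.70 per mil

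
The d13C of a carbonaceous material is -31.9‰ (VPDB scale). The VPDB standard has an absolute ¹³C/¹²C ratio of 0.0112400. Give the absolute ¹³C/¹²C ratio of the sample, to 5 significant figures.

R_sample = R_standard × (d13C/1000 + 1)
R_sample = 0.0112400 × (-31.9/1000 + 1) = 0.0112400 × 0.968100
R_sample = 0.0108814

0.010881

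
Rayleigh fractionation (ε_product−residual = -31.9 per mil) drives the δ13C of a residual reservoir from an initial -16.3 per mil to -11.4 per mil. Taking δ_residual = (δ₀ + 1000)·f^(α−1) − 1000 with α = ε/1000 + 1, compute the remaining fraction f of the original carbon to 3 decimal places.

0.856

α − 1 = ε/1000 = -0.0319
(δ_res + 1000)/(δ₀ + 1000) = (-11.4 + 1000)/(-16.3 + 1000) = 988.6/983.7 = 1.004981
f = 1.004981^(1/-0.0319) = exp(ln(1.004981)/-0.0319) = exp(0.00497/-0.0319)
f = exp(-0.1558) = 0.8558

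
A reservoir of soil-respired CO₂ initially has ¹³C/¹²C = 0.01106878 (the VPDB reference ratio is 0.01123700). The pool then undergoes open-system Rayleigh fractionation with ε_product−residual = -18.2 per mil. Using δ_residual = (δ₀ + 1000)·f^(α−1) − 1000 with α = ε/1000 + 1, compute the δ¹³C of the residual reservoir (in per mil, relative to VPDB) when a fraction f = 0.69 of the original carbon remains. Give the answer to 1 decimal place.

-8.3 per mil

δ₀ = (0.01106878/0.01123700 − 1)×1000 = (0.985030 − 1)×1000 = -14.970 per mil
α − 1 = ε/1000 = -0.0182
f^(α−1) = 0.69^(-0.0182) = 1.006776
δ_res = (-14.970 + 1000) × 1.006776 − 1000 = 991.705 − 1000 = -8.30 per mil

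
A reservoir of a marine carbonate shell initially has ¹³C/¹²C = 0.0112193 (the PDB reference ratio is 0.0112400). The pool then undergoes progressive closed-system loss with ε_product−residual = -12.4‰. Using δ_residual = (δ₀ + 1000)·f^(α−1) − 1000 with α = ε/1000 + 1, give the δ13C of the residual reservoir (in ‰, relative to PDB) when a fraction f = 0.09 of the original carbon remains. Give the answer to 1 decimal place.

δ₀ = (0.0112193/0.0112400 − 1)×1000 = (0.998158 − 1)×1000 = -1.842‰
α − 1 = ε/1000 = -0.0124
f^(α−1) = 0.09^(-0.0124) = 1.030309
δ_res = (-1.842 + 1000) × 1.030309 − 1000 = 1028.411 − 1000 = 28.41‰

28.4‰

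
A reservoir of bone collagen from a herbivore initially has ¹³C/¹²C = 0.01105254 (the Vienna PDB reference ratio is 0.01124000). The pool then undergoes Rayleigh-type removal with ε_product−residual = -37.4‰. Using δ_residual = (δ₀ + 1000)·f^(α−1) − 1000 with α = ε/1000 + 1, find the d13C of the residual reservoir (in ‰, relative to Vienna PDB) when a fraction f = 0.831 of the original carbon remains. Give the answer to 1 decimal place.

δ₀ = (0.01105254/0.01124000 − 1)×1000 = (0.983322 − 1)×1000 = -16.678‰
α − 1 = ε/1000 = -0.0374
f^(α−1) = 0.831^(-0.0374) = 1.006948
δ_res = (-16.678 + 1000) × 1.006948 − 1000 = 990.154 − 1000 = -9.85‰

-9.8‰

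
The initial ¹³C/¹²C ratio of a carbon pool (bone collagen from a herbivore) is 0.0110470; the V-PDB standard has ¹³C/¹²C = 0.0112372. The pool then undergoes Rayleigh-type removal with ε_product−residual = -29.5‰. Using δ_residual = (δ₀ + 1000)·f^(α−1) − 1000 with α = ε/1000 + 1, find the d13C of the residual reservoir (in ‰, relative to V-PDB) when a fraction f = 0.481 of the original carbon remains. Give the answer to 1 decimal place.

δ₀ = (0.0110470/0.0112372 − 1)×1000 = (0.983074 − 1)×1000 = -16.926‰
α − 1 = ε/1000 = -0.0295
f^(α−1) = 0.481^(-0.0295) = 1.021825
δ_res = (-16.926 + 1000) × 1.021825 − 1000 = 1004.530 − 1000 = 4.53‰

4.5‰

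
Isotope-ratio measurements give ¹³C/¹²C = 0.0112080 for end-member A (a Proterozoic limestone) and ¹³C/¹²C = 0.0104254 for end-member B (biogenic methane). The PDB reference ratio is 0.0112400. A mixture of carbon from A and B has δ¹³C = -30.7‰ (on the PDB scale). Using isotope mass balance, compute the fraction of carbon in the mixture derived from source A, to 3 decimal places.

0.600

δ_A = (0.0112080/0.0112400 − 1)×1000 = (0.997153 − 1)×1000 = -2.847‰
δ_B = (0.0104254/0.0112400 − 1)×1000 = (0.927527 − 1)×1000 = -72.473‰
f_A = (δ_mix − δ_B)/(δ_A − δ_B) = (-30.7 − (-72.473))/(-2.847 − (-72.473))
f_A = 41.773 / 69.626 = 0.6000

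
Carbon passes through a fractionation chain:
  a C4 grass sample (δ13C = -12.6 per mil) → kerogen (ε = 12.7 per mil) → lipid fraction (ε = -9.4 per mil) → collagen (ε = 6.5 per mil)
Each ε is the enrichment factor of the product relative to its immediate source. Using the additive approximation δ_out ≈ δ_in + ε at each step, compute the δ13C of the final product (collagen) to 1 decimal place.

step 1: δ ≈ -12.6 + (12.7) = 0.1 per mil
step 2: δ ≈ 0.1 + (-9.4) = -9.3 per mil
step 3: δ ≈ -9.3 + (6.5) = -2.8 per mil

-2.8 per mil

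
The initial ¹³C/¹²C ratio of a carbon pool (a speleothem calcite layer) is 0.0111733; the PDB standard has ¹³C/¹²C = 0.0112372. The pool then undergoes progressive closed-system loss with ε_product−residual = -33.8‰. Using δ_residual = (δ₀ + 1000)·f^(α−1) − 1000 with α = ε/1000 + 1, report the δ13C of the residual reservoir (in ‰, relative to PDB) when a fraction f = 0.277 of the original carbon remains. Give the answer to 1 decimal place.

38.4‰

δ₀ = (0.0111733/0.0112372 − 1)×1000 = (0.994314 − 1)×1000 = -5.686‰
α − 1 = ε/1000 = -0.0338
f^(α−1) = 0.277^(-0.0338) = 1.044345
δ_res = (-5.686 + 1000) × 1.044345 − 1000 = 1038.407 − 1000 = 38.41‰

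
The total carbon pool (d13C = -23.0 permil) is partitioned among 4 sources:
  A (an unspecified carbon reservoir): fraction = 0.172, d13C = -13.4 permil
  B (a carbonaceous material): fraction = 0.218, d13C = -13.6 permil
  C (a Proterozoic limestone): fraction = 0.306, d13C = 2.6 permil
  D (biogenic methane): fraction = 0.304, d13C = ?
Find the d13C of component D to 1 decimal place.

Isotope mass balance: δ_bulk = Σ fᵢ·δᵢ.
-23.0 = 0.172×(-13.4) + 0.218×(-13.6) + 0.306×(2.6) + 0.304×δ_D
0.304·δ_D = -23.0 − (-4.474) = -18.526
δ_D = -18.526 / 0.304 = -60.94 permil

-60.9 permil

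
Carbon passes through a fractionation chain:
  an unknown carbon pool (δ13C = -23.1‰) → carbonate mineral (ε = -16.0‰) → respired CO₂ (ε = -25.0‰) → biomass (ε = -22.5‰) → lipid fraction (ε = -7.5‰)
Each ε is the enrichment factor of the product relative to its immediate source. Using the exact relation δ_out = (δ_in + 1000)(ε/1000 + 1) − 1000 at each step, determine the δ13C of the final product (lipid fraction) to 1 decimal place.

-90.7‰

step 1: δ = (-23.10 + 1000)·(-16.0/1000 + 1) − 1000 = -38.73‰
step 2: δ = (-38.73 + 1000)·(-25.0/1000 + 1) − 1000 = -62.76‰
step 3: δ = (-62.76 + 1000)·(-22.5/1000 + 1) − 1000 = -83.85‰
step 4: δ = (-83.85 + 1000)·(-7.5/1000 + 1) − 1000 = -90.72‰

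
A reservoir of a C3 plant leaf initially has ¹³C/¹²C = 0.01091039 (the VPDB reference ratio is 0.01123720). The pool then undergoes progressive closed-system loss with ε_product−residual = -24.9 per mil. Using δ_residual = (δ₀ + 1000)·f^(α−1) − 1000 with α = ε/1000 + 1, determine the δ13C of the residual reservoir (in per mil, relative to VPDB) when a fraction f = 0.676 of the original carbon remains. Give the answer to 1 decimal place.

δ₀ = (0.01091039/0.01123720 − 1)×1000 = (0.970917 − 1)×1000 = -29.083 per mil
α − 1 = ε/1000 = -0.0249
f^(α−1) = 0.676^(-0.0249) = 1.009798
δ_res = (-29.083 + 1000) × 1.009798 − 1000 = 980.430 − 1000 = -19.57 per mil

-19.6 per mil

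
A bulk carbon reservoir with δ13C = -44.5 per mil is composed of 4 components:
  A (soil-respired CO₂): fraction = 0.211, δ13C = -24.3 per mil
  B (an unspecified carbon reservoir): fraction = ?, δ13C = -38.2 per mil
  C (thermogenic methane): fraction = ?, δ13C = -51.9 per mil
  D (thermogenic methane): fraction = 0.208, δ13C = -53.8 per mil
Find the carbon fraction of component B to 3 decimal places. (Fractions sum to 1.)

0.144

Let f_B and f_C be the unknown fractions; fractions sum to 1 so f_B + f_C = 0.581.
Mass balance: Σ fᵢ·δᵢ = δ_bulk ⇒ f_B·(-38.2) + f_C·(-51.9) = -44.5 − (-16.318) = -28.182
Substitute f_C = 0.581 − f_B:
f_B·(-38.2 − -51.9) = -28.182 − 0.581×(-51.9) = 1.972
f_B = 1.972 / 13.7 = 0.1439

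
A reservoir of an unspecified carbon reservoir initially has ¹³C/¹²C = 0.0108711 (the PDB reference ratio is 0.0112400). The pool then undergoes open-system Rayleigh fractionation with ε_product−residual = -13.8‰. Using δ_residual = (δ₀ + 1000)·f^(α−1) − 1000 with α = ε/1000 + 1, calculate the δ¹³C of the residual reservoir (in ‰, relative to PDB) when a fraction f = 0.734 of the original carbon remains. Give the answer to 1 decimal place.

δ₀ = (0.0108711/0.0112400 − 1)×1000 = (0.967180 − 1)×1000 = -32.820‰
α − 1 = ε/1000 = -0.0138
f^(α−1) = 0.734^(-0.0138) = 1.004277
δ_res = (-32.820 + 1000) × 1.004277 − 1000 = 971.316 − 1000 = -28.68‰

-28.7‰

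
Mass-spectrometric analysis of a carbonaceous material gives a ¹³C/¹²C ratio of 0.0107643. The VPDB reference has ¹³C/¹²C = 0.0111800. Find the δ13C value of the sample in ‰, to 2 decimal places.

-37.18‰

δ13C = (R_sample / R_standard − 1) × 1000
R_sample / R_standard = 0.0107643 / 0.0111800 = 0.962818
δ13C = (0.962818 − 1) × 1000 = -37.182‰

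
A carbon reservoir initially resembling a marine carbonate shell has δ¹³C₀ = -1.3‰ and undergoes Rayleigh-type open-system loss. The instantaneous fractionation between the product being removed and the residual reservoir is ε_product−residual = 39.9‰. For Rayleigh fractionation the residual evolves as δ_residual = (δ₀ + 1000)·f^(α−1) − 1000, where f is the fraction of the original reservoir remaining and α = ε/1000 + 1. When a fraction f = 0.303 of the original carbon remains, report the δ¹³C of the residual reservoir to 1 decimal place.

-47.8‰

Rayleigh residual: δ_res = (δ₀ + 1000)·f^(α−1) − 1000
α = ε/1000 + 1 = 1.03990, so α − 1 = 0.03990
f^(α−1) = 0.303^(0.03990) = 0.953476
δ_res = (-1.3 + 1000) × 0.953476 − 1000 = 952.236 − 1000 = -47.76‰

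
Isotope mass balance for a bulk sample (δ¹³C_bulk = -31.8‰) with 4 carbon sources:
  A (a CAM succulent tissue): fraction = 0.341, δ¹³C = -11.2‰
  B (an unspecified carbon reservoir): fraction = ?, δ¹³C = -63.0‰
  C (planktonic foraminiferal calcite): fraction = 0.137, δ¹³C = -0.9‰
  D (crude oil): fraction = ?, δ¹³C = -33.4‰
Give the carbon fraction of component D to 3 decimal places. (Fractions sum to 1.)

Let f_D and f_B be the unknown fractions; fractions sum to 1 so f_D + f_B = 0.522.
Mass balance: Σ fᵢ·δᵢ = δ_bulk ⇒ f_D·(-33.4) + f_B·(-63.0) = -31.8 − (-3.942) = -27.858
Substitute f_B = 0.522 − f_D:
f_D·(-33.4 − -63.0) = -27.858 − 0.522×(-63.0) = 5.029
f_D = 5.029 / 29.6 = 0.1699

0.170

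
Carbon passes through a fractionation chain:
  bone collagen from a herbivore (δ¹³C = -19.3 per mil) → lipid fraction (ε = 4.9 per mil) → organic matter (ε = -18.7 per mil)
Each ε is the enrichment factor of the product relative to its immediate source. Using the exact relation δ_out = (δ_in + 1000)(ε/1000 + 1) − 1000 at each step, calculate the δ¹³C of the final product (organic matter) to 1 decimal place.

-32.9 per mil

step 1: δ = (-19.30 + 1000)·(4.9/1000 + 1) − 1000 = -14.49 per mil
step 2: δ = (-14.49 + 1000)·(-18.7/1000 + 1) − 1000 = -32.92 per mil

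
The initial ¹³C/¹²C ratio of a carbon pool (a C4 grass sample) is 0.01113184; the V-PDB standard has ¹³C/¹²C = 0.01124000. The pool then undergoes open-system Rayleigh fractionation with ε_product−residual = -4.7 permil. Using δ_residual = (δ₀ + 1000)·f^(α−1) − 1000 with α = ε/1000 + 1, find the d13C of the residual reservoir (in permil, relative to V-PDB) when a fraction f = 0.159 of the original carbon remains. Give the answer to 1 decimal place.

-1.0 permil

δ₀ = (0.01113184/0.01124000 − 1)×1000 = (0.990377 − 1)×1000 = -9.623 permil
α − 1 = ε/1000 = -0.0047
f^(α−1) = 0.159^(-0.0047) = 1.008680
δ_res = (-9.623 + 1000) × 1.008680 − 1000 = 998.974 − 1000 = -1.03 permil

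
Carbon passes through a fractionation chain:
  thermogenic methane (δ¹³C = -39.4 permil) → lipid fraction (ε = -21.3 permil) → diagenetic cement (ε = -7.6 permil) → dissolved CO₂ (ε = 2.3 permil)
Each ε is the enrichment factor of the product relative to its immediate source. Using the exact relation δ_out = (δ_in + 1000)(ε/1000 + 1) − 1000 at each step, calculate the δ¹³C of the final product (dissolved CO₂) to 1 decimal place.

-64.9 permil

step 1: δ = (-39.40 + 1000)·(-21.3/1000 + 1) − 1000 = -59.86 permil
step 2: δ = (-59.86 + 1000)·(-7.6/1000 + 1) − 1000 = -67.01 permil
step 3: δ = (-67.01 + 1000)·(2.3/1000 + 1) − 1000 = -64.86 permil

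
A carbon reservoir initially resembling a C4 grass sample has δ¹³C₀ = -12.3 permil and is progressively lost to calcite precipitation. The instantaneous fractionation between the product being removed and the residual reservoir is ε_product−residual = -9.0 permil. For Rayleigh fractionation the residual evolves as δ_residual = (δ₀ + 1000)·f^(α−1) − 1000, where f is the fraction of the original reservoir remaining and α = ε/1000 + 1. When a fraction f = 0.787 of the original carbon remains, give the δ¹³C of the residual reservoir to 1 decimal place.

Rayleigh residual: δ_res = (δ₀ + 1000)·f^(α−1) − 1000
α = ε/1000 + 1 = 0.99100, so α − 1 = -0.00900
f^(α−1) = 0.787^(-0.00900) = 1.002158
δ_res = (-12.3 + 1000) × 1.002158 − 1000 = 989.832 − 1000 = -10.17 permil

-10.2 permil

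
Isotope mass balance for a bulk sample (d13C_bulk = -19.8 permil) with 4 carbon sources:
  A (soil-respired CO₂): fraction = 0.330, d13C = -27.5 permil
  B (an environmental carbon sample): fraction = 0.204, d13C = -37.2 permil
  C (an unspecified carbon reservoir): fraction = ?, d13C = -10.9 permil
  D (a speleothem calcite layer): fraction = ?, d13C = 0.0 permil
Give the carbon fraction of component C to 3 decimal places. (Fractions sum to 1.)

Let f_C and f_D be the unknown fractions; fractions sum to 1 so f_C + f_D = 0.466.
Mass balance: Σ fᵢ·δᵢ = δ_bulk ⇒ f_C·(-10.9) + f_D·(-0.0) = -19.8 − (-16.664) = -3.136
Substitute f_D = 0.466 − f_C:
f_C·(-10.9 − -0.0) = -3.136 − 0.466×(-0.0) = -3.136
f_C = -3.136 / -10.9 = 0.2877

0.288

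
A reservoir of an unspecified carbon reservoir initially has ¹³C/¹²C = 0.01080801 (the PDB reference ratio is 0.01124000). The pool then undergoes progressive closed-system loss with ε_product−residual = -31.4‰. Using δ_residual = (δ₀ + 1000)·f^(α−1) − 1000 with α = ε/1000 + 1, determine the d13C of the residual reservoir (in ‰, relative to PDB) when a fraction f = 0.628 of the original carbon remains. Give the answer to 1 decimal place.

δ₀ = (0.01080801/0.01124000 − 1)×1000 = (0.961567 − 1)×1000 = -38.433‰
α − 1 = ε/1000 = -0.0314
f^(α−1) = 0.628^(-0.0314) = 1.014715
δ_res = (-38.433 + 1000) × 1.014715 − 1000 = 975.716 − 1000 = -24.28‰

-24.3‰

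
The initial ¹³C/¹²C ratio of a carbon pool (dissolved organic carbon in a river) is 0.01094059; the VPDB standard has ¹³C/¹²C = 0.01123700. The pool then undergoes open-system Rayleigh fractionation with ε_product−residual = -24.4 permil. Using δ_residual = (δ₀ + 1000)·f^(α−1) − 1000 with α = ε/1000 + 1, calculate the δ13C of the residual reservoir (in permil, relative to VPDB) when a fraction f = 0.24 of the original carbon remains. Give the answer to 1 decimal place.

δ₀ = (0.01094059/0.01123700 − 1)×1000 = (0.973622 − 1)×1000 = -26.378 permil
α − 1 = ε/1000 = -0.0244
f^(α−1) = 0.24^(-0.0244) = 1.035435
δ_res = (-26.378 + 1000) × 1.035435 − 1000 = 1008.122 − 1000 = 8.12 permil

8.1 permil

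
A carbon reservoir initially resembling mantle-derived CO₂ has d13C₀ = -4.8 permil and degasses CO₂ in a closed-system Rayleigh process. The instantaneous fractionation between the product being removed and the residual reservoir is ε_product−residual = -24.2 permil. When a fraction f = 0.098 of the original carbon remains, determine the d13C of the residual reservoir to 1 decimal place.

Rayleigh residual: δ_res = (δ₀ + 1000)·f^(α−1) − 1000
α = ε/1000 + 1 = 0.97580, so α − 1 = -0.02420
f^(α−1) = 0.098^(-0.02420) = 1.057821
δ_res = (-4.8 + 1000) × 1.057821 − 1000 = 1052.744 − 1000 = 52.74 permil

52.7 permil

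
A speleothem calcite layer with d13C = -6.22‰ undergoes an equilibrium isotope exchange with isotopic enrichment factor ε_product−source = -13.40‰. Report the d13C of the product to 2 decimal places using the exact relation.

Exactly, δ_product = (δ_source + 1000)·(ε/1000 + 1) − 1000.
δ_product = (-6.22 + 1000) × (-13.40/1000 + 1) − 1000
δ_product = -19.537‰

-19.54‰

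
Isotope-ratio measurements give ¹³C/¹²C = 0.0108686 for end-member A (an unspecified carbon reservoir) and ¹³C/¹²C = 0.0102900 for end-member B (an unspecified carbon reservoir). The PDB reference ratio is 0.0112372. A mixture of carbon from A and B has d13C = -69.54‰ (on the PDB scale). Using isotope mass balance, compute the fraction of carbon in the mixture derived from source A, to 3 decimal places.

δ_A = (0.0108686/0.0112372 − 1)×1000 = (0.967198 − 1)×1000 = -32.802‰
δ_B = (0.0102900/0.0112372 − 1)×1000 = (0.915709 − 1)×1000 = -84.291‰
f_A = (δ_mix − δ_B)/(δ_A − δ_B) = (-69.54 − (-84.291))/(-32.802 − (-84.291))
f_A = 14.751 / 51.490 = 0.2865

0.286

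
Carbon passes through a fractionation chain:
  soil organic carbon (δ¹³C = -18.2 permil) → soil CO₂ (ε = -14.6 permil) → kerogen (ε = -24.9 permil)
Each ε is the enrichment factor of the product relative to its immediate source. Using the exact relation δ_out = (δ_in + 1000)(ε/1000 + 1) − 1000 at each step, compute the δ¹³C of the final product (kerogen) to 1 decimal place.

-56.6 permil

step 1: δ = (-18.20 + 1000)·(-14.6/1000 + 1) − 1000 = -32.53 permil
step 2: δ = (-32.53 + 1000)·(-24.9/1000 + 1) − 1000 = -56.62 permil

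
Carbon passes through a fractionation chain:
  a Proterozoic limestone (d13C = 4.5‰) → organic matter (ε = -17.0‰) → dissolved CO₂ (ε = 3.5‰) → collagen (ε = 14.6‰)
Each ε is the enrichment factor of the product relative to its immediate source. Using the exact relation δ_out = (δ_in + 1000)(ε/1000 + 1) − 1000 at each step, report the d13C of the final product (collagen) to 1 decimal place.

5.3‰

step 1: δ = (4.50 + 1000)·(-17.0/1000 + 1) − 1000 = -12.58‰
step 2: δ = (-12.58 + 1000)·(3.5/1000 + 1) − 1000 = -9.12‰
step 3: δ = (-9.12 + 1000)·(14.6/1000 + 1) − 1000 = 5.35‰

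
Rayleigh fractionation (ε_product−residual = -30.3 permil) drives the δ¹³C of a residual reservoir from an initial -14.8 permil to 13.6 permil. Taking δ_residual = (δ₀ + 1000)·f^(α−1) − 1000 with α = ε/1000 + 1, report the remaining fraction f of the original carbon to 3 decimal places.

α − 1 = ε/1000 = -0.0303
(δ_res + 1000)/(δ₀ + 1000) = (13.6 + 1000)/(-14.8 + 1000) = 1013.6/985.2 = 1.028827
f = 1.028827^(1/-0.0303) = exp(ln(1.028827)/-0.0303) = exp(0.02842/-0.0303)
f = exp(-0.9379) = 0.3914

0.391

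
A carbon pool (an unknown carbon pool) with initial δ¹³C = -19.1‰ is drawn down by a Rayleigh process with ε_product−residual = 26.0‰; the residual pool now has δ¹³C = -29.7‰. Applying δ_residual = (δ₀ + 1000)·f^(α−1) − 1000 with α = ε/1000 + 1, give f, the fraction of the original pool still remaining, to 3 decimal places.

0.658

α − 1 = ε/1000 = 0.0260
(δ_res + 1000)/(δ₀ + 1000) = (-29.7 + 1000)/(-19.1 + 1000) = 970.3/980.9 = 0.989194
f = 0.989194^(1/0.0260) = exp(ln(0.989194)/0.0260) = exp(-0.01087/0.0260)
f = exp(-0.4179) = 0.6584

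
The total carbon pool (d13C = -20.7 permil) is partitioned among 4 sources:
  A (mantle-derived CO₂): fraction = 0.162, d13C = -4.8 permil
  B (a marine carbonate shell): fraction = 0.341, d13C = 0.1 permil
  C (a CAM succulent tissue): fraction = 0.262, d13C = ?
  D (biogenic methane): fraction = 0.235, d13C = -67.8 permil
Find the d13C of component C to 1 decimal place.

Isotope mass balance: δ_bulk = Σ fᵢ·δᵢ.
-20.7 = 0.162×(-4.8) + 0.341×(0.1) + 0.262×δ_C + 0.235×(-67.8)
0.262·δ_C = -20.7 − (-16.676) = -4.024
δ_C = -4.024 / 0.262 = -15.36 permil

-15.4 permil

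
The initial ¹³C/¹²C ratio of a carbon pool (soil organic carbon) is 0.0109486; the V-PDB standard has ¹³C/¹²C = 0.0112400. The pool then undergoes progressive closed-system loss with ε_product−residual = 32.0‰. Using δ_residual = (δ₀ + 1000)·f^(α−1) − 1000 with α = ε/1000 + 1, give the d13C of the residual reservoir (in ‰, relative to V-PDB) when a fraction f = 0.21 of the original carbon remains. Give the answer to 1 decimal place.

δ₀ = (0.0109486/0.0112400 − 1)×1000 = (0.974075 − 1)×1000 = -25.925‰
α − 1 = ε/1000 = 0.0320
f^(α−1) = 0.21^(0.0320) = 0.951286
δ_res = (-25.925 + 1000) × 0.951286 − 1000 = 926.623 − 1000 = -73.38‰

-73.4‰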